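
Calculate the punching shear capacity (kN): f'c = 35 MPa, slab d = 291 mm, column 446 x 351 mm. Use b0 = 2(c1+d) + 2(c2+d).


b0 = 2*(446 + 291) + 2*(351 + 291) = 2758 mm
Vc = 0.33 * sqrt(35) * 2758 * 291 / 1000
= 1566.88 kN

1566.88


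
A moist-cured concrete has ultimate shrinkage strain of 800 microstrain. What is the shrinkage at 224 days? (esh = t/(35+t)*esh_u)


esh(224) = 224 / (35 + 224) * 800
= 224 / 259 * 800
= 691.9 microstrain

691.9


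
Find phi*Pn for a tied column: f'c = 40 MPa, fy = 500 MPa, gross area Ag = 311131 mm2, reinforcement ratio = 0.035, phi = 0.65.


Ast = rho * Ag = 0.035 * 311131 = 10889.585 mm2
phi*Pn = 0.65 * 0.80 * (0.85 * 40 * (311131 - 10889.585) + 500 * 10889.585) / 1000
= 8139.56 kN

8139.56


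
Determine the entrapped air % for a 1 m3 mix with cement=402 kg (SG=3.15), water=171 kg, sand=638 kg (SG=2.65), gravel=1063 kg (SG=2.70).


Vol cement = 402 / (3.15 * 1000) = 0.127619 m3
Vol water = 171 / 1000 = 0.171 m3
Vol sand = 638 / (2.65 * 1000) = 0.240755 m3
Vol gravel = 1063 / (2.70 * 1000) = 0.393704 m3
Total solid + water volume = 0.933077 m3
Air = (1 - 0.933077) * 100 = 6.69%

6.69


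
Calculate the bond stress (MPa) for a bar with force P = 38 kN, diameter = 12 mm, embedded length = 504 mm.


u = P / (pi * db * ld)
= 38 * 1000 / (pi * 12 * 504)
= 2.0 MPa

2.0


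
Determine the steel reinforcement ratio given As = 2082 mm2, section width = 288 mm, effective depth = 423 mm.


rho = As / (b * d)
= 2082 / (288 * 423)
= 0.0171

0.0171


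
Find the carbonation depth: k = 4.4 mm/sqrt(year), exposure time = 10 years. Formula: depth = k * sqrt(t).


depth = k * sqrt(t)
= 4.4 * sqrt(10)
= 13.91 mm

13.91


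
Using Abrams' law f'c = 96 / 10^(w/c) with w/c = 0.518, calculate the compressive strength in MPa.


f'c = 96 / 10^0.518
= 96 / 3.296
= 29.13 MPa

29.13


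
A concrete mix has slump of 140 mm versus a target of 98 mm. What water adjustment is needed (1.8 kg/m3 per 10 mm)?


Difference = 98 - 140 = -42 mm
Water adjustment = -42 * 1.8 / 10 = -7.6 kg/m3

-7.6


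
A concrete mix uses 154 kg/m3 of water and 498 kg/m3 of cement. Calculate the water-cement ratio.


w/c = water / cement
w/c = 154 / 498 = 0.309

0.309


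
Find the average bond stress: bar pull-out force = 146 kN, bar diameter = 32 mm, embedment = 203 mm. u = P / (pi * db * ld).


u = P / (pi * db * ld)
= 146 * 1000 / (pi * 32 * 203)
= 7.154 MPa

7.154


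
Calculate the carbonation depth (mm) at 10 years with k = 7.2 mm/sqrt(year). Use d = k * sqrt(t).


depth = k * sqrt(t)
= 7.2 * sqrt(10)
= 22.77 mm

22.77


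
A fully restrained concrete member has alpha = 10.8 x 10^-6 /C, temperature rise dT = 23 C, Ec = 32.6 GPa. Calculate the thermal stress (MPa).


sigma = alpha * dT * Ec
= 10.8e-6 * 23 * 32.6 * 1000
= 8.098 MPa

8.098


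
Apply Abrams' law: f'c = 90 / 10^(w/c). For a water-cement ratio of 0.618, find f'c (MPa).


f'c = 90 / 10^0.618
= 90 / 4.15
= 21.69 MPa

21.69


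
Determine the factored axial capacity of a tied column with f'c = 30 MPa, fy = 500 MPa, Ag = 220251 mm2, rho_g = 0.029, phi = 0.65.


Ast = rho * Ag = 0.029 * 220251 = 6387.279 mm2
phi*Pn = 0.65 * 0.80 * (0.85 * 30 * (220251 - 6387.279) + 500 * 6387.279) / 1000
= 4496.53 kN

4496.53


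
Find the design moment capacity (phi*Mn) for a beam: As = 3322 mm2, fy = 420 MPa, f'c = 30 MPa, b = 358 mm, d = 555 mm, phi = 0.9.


a = As * fy / (0.85 * f'c * b)
= 3322 * 420 / (0.85 * 30 * 358)
= 152.836 mm
Mn = As * fy * (d - a/2) / 10^6
= 667.7367 kN-m
phi*Mn = 0.9 * 667.7367 = 600.96 kN-m

600.96


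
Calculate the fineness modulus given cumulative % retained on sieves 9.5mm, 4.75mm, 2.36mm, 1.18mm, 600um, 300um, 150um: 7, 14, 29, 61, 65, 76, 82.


FM = sum(cumulative % retained) / 100
= 334 / 100
= 3.34

3.34


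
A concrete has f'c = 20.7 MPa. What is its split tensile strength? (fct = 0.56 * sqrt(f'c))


fct = 0.56 * sqrt(20.7)
= 0.56 * 4.55
= 2.548 MPa

2.548


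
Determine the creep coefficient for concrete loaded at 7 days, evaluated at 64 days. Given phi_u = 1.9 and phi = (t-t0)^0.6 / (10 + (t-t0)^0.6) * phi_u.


dt = 64 - 7 = 57
phi = 57^0.6 / (10 + 57^0.6) * 1.9
= 1.008

1.008


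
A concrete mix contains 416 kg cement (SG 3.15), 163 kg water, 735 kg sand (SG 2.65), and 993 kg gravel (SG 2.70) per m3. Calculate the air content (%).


Vol cement = 416 / (3.15 * 1000) = 0.132063 m3
Vol water = 163 / 1000 = 0.163 m3
Vol sand = 735 / (2.65 * 1000) = 0.277358 m3
Vol gravel = 993 / (2.70 * 1000) = 0.367778 m3
Total solid + water volume = 0.9402 m3
Air = (1 - 0.9402) * 100 = 5.98%

5.98


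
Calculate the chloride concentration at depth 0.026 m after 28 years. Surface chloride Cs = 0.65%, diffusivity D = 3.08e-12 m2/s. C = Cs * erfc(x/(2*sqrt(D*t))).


t_seconds = 28 * 365.25 * 24 * 3600 = 883612800.0 s
arg = 0.026 / (2 * sqrt(3.08e-12 * 883612800.0))
= 0.2492
erfc(0.2492) = 0.7245
C = 0.65 * 0.7245 = 0.4709%

0.4709


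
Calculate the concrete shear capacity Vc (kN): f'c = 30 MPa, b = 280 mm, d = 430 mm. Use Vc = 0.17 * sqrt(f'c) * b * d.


Vc = 0.17 * sqrt(30) * 280 * 430 / 1000
= 112.11 kN

112.11


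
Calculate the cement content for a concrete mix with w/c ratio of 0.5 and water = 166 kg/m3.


Cement = water / (w/c)
= 166 / 0.5
= 332.0 kg/m3

332.0


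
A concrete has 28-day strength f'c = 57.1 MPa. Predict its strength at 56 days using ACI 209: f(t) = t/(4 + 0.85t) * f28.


f(56) = 56 / (4 + 0.85 * 56) * 57.1
= 56 / 51.6 * 57.1
= 61.97 MPa

61.97


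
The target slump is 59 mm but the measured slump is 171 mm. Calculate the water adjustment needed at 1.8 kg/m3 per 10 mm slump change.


Difference = 59 - 171 = -112 mm
Water adjustment = -112 * 1.8 / 10 = -20.2 kg/m3

-20.2


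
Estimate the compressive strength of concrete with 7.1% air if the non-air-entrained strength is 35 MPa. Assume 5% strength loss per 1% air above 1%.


Strength loss = (7.1 - 1) * 5 = 30.5%
f'c = 35 * (1 - 30.5/100)
= 24.33 MPa

24.33


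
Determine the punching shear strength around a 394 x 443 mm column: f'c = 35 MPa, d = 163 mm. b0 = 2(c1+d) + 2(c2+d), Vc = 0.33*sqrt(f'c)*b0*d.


b0 = 2*(394 + 163) + 2*(443 + 163) = 2326 mm
Vc = 0.33 * sqrt(35) * 2326 * 163 / 1000
= 740.19 kN

740.19


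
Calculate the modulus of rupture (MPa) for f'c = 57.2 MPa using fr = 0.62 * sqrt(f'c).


fr = 0.62 * sqrt(57.2)
= 4.689 MPa

4.689


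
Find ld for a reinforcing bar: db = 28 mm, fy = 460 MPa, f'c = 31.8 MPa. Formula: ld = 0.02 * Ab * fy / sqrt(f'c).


Ab = pi * 28^2 / 4 = 615.752 mm2
ld = 0.02 * 615.752 * 460 / sqrt(31.8)
= 1004.6 mm

1004.6


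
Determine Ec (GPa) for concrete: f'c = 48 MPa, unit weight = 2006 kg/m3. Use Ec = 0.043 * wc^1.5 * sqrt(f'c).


Ec = 0.043 * 2006^1.5 * sqrt(48) / 1000
= 26.77 GPa

26.77


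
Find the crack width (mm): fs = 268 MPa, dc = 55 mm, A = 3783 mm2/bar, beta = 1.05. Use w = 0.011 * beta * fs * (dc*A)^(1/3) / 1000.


w = 0.011 * beta * fs * (dc * A)^(1/3) / 1000
= 0.011 * 1.05 * 268 * (55 * 3783)^(1/3) / 1000
= 0.183 mm

0.183


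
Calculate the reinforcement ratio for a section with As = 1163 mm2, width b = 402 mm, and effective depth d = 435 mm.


rho = As / (b * d)
= 1163 / (402 * 435)
= 0.0067

0.0067


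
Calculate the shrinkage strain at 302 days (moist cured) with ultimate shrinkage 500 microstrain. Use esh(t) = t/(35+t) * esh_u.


esh(302) = 302 / (35 + 302) * 500
= 302 / 337 * 500
= 448.1 microstrain

448.1


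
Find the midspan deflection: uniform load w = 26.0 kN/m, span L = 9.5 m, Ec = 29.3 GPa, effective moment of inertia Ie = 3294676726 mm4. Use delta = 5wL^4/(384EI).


Convert: L = 9.5 m = 9500 mm, Ec = 29.3 GPa = 29300 MPa
delta = 5 * 26.0 * 9500^4 / (384 * 29300 * 3294676726)
= 28.56 mm

28.56


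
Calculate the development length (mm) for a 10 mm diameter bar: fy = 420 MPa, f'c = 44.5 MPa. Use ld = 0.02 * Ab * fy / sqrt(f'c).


Ab = pi * 10^2 / 4 = 78.54 mm2
ld = 0.02 * 78.54 * 420 / sqrt(44.5)
= 98.9 mm

98.9


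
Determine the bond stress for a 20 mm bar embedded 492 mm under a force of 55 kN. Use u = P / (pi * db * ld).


u = P / (pi * db * ld)
= 55 * 1000 / (pi * 20 * 492)
= 1.779 MPa

1.779


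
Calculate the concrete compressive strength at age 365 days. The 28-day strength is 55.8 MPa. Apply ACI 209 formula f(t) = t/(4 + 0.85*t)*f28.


f(365) = 365 / (4 + 0.85 * 365) * 55.8
= 365 / 314.25 * 55.8
= 64.81 MPa

64.81


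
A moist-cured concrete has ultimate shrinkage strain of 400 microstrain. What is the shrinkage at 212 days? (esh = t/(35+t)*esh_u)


esh(212) = 212 / (35 + 212) * 400
= 212 / 247 * 400
= 343.3 microstrain

343.3


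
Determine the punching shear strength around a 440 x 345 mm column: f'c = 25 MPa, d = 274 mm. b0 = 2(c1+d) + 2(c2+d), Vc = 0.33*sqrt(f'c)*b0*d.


b0 = 2*(440 + 274) + 2*(345 + 274) = 2666 mm
Vc = 0.33 * sqrt(25) * 2666 * 274 / 1000
= 1205.3 kN

1205.3


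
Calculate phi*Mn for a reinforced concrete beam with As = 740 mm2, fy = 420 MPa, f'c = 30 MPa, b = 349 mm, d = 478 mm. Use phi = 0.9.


a = As * fy / (0.85 * f'c * b)
= 740 * 420 / (0.85 * 30 * 349)
= 34.9233 mm
Mn = As * fy * (d - a/2) / 10^6
= 143.1353 kN-m
phi*Mn = 0.9 * 143.1353 = 128.82 kN-m

128.82


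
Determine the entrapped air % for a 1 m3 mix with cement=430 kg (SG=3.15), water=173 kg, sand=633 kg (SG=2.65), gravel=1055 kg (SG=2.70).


Vol cement = 430 / (3.15 * 1000) = 0.136508 m3
Vol water = 173 / 1000 = 0.173 m3
Vol sand = 633 / (2.65 * 1000) = 0.238868 m3
Vol gravel = 1055 / (2.70 * 1000) = 0.390741 m3
Total solid + water volume = 0.939117 m3
Air = (1 - 0.939117) * 100 = 6.09%

6.09


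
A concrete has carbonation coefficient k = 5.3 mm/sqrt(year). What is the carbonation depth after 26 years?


depth = k * sqrt(t)
= 5.3 * sqrt(26)
= 27.02 mm

27.02


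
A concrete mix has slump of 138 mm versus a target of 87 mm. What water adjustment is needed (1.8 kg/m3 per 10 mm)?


Difference = 87 - 138 = -51 mm
Water adjustment = -51 * 1.8 / 10 = -9.2 kg/m3

-9.2


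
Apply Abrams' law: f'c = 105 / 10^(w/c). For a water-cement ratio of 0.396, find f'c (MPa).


f'c = 105 / 10^0.396
= 105 / 2.489
= 42.19 MPa

42.19


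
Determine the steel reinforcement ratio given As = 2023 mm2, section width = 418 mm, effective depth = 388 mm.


rho = As / (b * d)
= 2023 / (418 * 388)
= 0.0125

0.0125


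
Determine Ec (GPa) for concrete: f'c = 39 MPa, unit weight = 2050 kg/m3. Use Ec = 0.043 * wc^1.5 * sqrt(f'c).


Ec = 0.043 * 2050^1.5 * sqrt(39) / 1000
= 24.92 GPa

24.92


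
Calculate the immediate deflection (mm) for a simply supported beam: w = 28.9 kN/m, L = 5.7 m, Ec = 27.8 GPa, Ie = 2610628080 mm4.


Convert: L = 5.7 m = 5700 mm, Ec = 27.8 GPa = 27800 MPa
delta = 5 * 28.9 * 5700^4 / (384 * 27800 * 2610628080)
= 5.47 mm

5.47


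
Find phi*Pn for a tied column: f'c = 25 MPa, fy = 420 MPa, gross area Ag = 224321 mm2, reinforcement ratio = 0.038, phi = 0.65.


Ast = rho * Ag = 0.038 * 224321 = 8524.198 mm2
phi*Pn = 0.65 * 0.80 * (0.85 * 25 * (224321 - 8524.198) + 420 * 8524.198) / 1000
= 4246.24 kN

4246.24


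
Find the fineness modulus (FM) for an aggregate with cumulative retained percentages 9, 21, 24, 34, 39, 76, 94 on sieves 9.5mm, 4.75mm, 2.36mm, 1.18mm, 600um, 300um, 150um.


FM = sum(cumulative % retained) / 100
= 297 / 100
= 2.97

2.97


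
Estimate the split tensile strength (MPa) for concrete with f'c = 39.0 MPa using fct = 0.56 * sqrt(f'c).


fct = 0.56 * sqrt(39.0)
= 0.56 * 6.245
= 3.497 MPa

3.497


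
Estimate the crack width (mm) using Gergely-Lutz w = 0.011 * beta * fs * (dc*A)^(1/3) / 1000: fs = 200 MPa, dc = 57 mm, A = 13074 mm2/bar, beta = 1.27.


w = 0.011 * beta * fs * (dc * A)^(1/3) / 1000
= 0.011 * 1.27 * 200 * (57 * 13074)^(1/3) / 1000
= 0.253 mm

0.253


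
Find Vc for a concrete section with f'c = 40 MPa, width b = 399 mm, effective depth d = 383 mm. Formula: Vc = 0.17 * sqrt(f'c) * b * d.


Vc = 0.17 * sqrt(40) * 399 * 383 / 1000
= 164.3 kN

164.3


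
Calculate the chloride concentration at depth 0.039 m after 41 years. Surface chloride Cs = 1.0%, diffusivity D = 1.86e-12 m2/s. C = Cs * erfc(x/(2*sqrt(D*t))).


t_seconds = 41 * 365.25 * 24 * 3600 = 1293861600.0 s
arg = 0.039 / (2 * sqrt(1.86e-12 * 1293861600.0))
= 0.3975
erfc(0.3975) = 0.574
C = 1.0 * 0.574 = 0.574%

0.574


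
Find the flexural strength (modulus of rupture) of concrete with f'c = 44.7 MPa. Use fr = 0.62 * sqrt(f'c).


fr = 0.62 * sqrt(44.7)
= 4.145 MPa

4.145


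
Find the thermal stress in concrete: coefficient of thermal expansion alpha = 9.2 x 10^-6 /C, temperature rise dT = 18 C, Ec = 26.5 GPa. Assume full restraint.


sigma = alpha * dT * Ec
= 9.2e-6 * 18 * 26.5 * 1000
= 4.388 MPa

4.388


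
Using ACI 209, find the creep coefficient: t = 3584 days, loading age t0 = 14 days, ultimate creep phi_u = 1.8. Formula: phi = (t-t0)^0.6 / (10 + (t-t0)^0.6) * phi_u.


dt = 3584 - 14 = 3570
phi = 3570^0.6 / (10 + 3570^0.6) * 1.8
= 1.676

1.676


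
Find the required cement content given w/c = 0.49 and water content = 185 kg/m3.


Cement = water / (w/c)
= 185 / 0.49
= 377.6 kg/m3

377.6


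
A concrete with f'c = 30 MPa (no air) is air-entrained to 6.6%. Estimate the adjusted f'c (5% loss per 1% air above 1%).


Strength loss = (6.6 - 1) * 5 = 28.0%
f'c = 30 * (1 - 28.0/100)
= 21.6 MPa

21.6


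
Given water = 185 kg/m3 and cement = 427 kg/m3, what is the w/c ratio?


w/c = water / cement
w/c = 185 / 427 = 0.433

0.433


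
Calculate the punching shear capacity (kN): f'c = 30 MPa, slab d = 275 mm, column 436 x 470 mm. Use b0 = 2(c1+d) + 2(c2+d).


b0 = 2*(436 + 275) + 2*(470 + 275) = 2912 mm
Vc = 0.33 * sqrt(30) * 2912 * 275 / 1000
= 1447.43 kN

1447.43


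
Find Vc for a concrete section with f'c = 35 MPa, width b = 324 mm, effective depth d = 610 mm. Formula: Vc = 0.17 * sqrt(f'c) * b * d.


Vc = 0.17 * sqrt(35) * 324 * 610 / 1000
= 198.77 kN

198.77


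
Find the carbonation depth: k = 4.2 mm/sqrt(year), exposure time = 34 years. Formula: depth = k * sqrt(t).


depth = k * sqrt(t)
= 4.2 * sqrt(34)
= 24.49 mm

24.49


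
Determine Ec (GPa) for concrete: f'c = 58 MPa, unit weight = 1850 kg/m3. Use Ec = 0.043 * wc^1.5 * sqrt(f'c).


Ec = 0.043 * 1850^1.5 * sqrt(58) / 1000
= 26.06 GPa

26.06


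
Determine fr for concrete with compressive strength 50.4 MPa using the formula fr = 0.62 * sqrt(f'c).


fr = 0.62 * sqrt(50.4)
= 4.402 MPa

4.402


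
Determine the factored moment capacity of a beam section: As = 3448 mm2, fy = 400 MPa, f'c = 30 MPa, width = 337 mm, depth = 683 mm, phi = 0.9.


a = As * fy / (0.85 * f'c * b)
= 3448 * 400 / (0.85 * 30 * 337)
= 160.4934 mm
Mn = As * fy * (d - a/2) / 10^6
= 831.3174 kN-m
phi*Mn = 0.9 * 831.3174 = 748.19 kN-m

748.19


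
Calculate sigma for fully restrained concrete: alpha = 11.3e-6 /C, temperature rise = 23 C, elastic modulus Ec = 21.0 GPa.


sigma = alpha * dT * Ec
= 11.3e-6 * 23 * 21.0 * 1000
= 5.458 MPa

5.458


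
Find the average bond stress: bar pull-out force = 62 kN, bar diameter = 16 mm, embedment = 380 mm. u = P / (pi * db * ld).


u = P / (pi * db * ld)
= 62 * 1000 / (pi * 16 * 380)
= 3.246 MPa

3.246


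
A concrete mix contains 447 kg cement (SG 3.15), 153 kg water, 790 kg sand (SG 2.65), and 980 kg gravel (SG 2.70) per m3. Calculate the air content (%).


Vol cement = 447 / (3.15 * 1000) = 0.141905 m3
Vol water = 153 / 1000 = 0.153 m3
Vol sand = 790 / (2.65 * 1000) = 0.298113 m3
Vol gravel = 980 / (2.70 * 1000) = 0.362963 m3
Total solid + water volume = 0.955981 m3
Air = (1 - 0.955981) * 100 = 4.4%

4.4


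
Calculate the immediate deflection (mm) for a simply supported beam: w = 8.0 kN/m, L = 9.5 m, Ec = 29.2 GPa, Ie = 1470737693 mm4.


Convert: L = 9.5 m = 9500 mm, Ec = 29.2 GPa = 29200 MPa
delta = 5 * 8.0 * 9500^4 / (384 * 29200 * 1470737693)
= 19.76 mm

19.76


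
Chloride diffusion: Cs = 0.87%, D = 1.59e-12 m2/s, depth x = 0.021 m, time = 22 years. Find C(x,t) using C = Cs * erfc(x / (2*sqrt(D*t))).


t_seconds = 22 * 365.25 * 24 * 3600 = 694267200.0 s
arg = 0.021 / (2 * sqrt(1.59e-12 * 694267200.0))
= 0.316
erfc(0.316) = 0.6549
C = 0.87 * 0.6549 = 0.5698%

0.5698


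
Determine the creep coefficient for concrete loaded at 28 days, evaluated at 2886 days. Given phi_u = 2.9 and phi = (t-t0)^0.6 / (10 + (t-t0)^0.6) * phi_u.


dt = 2886 - 28 = 2858
phi = 2858^0.6 / (10 + 2858^0.6) * 2.9
= 2.674

2.674


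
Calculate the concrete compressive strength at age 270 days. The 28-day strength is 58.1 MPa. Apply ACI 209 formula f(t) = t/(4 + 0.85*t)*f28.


f(270) = 270 / (4 + 0.85 * 270) * 58.1
= 270 / 233.5 * 58.1
= 67.18 MPa

67.18


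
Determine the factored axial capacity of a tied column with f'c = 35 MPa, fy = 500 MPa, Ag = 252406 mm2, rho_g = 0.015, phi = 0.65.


Ast = rho * Ag = 0.015 * 252406 = 3786.09 mm2
phi*Pn = 0.65 * 0.80 * (0.85 * 35 * (252406 - 3786.09) + 500 * 3786.09) / 1000
= 4830.53 kN

4830.53


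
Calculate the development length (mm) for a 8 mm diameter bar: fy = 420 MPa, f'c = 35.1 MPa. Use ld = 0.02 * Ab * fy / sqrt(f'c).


Ab = pi * 8^2 / 4 = 50.265 mm2
ld = 0.02 * 50.265 * 420 / sqrt(35.1)
= 71.3 mm

71.3


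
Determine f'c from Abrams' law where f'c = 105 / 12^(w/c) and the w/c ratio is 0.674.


f'c = 105 / 12^0.674
= 105 / 5.338
= 19.67 MPa

19.67


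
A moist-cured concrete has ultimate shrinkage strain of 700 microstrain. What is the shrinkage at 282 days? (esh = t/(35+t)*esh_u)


esh(282) = 282 / (35 + 282) * 700
= 282 / 317 * 700
= 622.7 microstrain

622.7


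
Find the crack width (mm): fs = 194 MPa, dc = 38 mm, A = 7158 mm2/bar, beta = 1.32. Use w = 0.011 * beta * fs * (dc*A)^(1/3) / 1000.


w = 0.011 * beta * fs * (dc * A)^(1/3) / 1000
= 0.011 * 1.32 * 194 * (38 * 7158)^(1/3) / 1000
= 0.183 mm

0.183


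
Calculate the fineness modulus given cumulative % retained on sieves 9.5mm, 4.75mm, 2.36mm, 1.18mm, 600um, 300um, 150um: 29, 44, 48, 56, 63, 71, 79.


FM = sum(cumulative % retained) / 100
= 390 / 100
= 3.9

3.9


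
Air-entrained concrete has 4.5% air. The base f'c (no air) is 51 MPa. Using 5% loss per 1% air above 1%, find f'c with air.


Strength loss = (4.5 - 1) * 5 = 17.5%
f'c = 51 * (1 - 17.5/100)
= 42.07 MPa

42.07


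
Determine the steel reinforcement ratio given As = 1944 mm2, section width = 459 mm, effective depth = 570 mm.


rho = As / (b * d)
= 1944 / (459 * 570)
= 0.0074

0.0074


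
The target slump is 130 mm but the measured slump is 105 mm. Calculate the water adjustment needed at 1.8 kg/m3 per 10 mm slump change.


Difference = 130 - 105 = 25 mm
Water adjustment = 25 * 1.8 / 10 = 4.5 kg/m3

4.5


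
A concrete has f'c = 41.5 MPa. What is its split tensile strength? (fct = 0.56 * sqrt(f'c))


fct = 0.56 * sqrt(41.5)
= 0.56 * 6.442
= 3.608 MPa

3.608


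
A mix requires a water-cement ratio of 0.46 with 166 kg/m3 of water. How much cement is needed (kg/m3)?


Cement = water / (w/c)
= 166 / 0.46
= 360.9 kg/m3

360.9


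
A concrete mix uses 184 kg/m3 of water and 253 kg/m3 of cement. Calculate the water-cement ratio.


w/c = water / cement
w/c = 184 / 253 = 0.727

0.727


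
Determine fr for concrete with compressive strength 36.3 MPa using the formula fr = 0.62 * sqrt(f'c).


fr = 0.62 * sqrt(36.3)
= 3.735 MPa

3.735


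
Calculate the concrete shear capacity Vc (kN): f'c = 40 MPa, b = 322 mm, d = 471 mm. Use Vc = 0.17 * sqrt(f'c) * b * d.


Vc = 0.17 * sqrt(40) * 322 * 471 / 1000
= 163.06 kN

163.06


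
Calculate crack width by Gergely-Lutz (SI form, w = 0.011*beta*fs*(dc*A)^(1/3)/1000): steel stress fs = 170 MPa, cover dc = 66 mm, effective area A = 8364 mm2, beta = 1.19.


w = 0.011 * beta * fs * (dc * A)^(1/3) / 1000
= 0.011 * 1.19 * 170 * (66 * 8364)^(1/3) / 1000
= 0.183 mm

0.183


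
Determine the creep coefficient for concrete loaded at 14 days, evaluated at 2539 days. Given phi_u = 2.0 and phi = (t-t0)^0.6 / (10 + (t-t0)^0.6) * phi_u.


dt = 2539 - 14 = 2525
phi = 2525^0.6 / (10 + 2525^0.6) * 2.0
= 1.833

1.833


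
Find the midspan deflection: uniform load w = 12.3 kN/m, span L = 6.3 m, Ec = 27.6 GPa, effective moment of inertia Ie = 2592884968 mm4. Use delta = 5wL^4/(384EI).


Convert: L = 6.3 m = 6300 mm, Ec = 27.6 GPa = 27600 MPa
delta = 5 * 12.3 * 6300^4 / (384 * 27600 * 2592884968)
= 3.53 mm

3.53


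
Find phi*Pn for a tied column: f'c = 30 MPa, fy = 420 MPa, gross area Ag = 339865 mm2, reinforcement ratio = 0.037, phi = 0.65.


Ast = rho * Ag = 0.037 * 339865 = 12575.005 mm2
phi*Pn = 0.65 * 0.80 * (0.85 * 30 * (339865 - 12575.005) + 420 * 12575.005) / 1000
= 7086.25 kN

7086.25


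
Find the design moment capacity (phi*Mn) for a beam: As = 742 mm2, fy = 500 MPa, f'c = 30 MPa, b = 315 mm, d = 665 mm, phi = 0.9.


a = As * fy / (0.85 * f'c * b)
= 742 * 500 / (0.85 * 30 * 315)
= 46.1874 mm
Mn = As * fy * (d - a/2) / 10^6
= 238.1472 kN-m
phi*Mn = 0.9 * 238.1472 = 214.33 kN-m

214.33


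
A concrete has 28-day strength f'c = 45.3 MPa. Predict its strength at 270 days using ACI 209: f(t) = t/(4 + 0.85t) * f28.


f(270) = 270 / (4 + 0.85 * 270) * 45.3
= 270 / 233.5 * 45.3
= 52.38 MPa

52.38


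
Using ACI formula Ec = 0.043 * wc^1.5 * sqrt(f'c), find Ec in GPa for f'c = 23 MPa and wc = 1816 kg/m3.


Ec = 0.043 * 1816^1.5 * sqrt(23) / 1000
= 15.96 GPa

15.96


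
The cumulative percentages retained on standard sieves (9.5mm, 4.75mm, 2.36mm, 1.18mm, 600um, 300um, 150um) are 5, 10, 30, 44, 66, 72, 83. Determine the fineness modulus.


FM = sum(cumulative % retained) / 100
= 310 / 100
= 3.1

3.1


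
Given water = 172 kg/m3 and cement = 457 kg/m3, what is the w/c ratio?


w/c = water / cement
w/c = 172 / 457 = 0.376

0.376


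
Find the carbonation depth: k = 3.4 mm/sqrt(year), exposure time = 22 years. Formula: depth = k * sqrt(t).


depth = k * sqrt(t)
= 3.4 * sqrt(22)
= 15.95 mm

15.95


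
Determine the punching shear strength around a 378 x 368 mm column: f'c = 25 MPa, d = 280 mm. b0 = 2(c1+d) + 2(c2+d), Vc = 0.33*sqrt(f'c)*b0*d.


b0 = 2*(378 + 280) + 2*(368 + 280) = 2612 mm
Vc = 0.33 * sqrt(25) * 2612 * 280 / 1000
= 1206.74 kN

1206.74


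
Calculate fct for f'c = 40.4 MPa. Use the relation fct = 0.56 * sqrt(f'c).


fct = 0.56 * sqrt(40.4)
= 0.56 * 6.356
= 3.559 MPa

3.559


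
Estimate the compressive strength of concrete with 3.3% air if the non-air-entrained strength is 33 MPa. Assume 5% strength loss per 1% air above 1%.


Strength loss = (3.3 - 1) * 5 = 11.5%
f'c = 33 * (1 - 11.5/100)
= 29.21 MPa

29.21


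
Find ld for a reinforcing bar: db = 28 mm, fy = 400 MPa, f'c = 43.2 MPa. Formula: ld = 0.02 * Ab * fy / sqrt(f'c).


Ab = pi * 28^2 / 4 = 615.752 mm2
ld = 0.02 * 615.752 * 400 / sqrt(43.2)
= 749.5 mm

749.5


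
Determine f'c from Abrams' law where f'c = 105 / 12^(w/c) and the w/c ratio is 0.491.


f'c = 105 / 12^0.491
= 105 / 3.387
= 31.0 MPa

31.0


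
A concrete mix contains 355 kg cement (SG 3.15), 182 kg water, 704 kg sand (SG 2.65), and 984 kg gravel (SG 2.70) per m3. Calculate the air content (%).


Vol cement = 355 / (3.15 * 1000) = 0.112698 m3
Vol water = 182 / 1000 = 0.182 m3
Vol sand = 704 / (2.65 * 1000) = 0.26566 m3
Vol gravel = 984 / (2.70 * 1000) = 0.364444 m3
Total solid + water volume = 0.924803 m3
Air = (1 - 0.924803) * 100 = 7.52%

7.52


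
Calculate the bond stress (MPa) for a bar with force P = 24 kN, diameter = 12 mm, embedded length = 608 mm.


u = P / (pi * db * ld)
= 24 * 1000 / (pi * 12 * 608)
= 1.047 MPa

1.047


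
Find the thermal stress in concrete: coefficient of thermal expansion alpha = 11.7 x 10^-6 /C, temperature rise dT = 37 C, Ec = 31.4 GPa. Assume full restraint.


sigma = alpha * dT * Ec
= 11.7e-6 * 37 * 31.4 * 1000
= 13.593 MPa

13.593


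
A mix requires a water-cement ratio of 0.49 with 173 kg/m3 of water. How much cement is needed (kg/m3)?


Cement = water / (w/c)
= 173 / 0.49
= 353.1 kg/m3

353.1


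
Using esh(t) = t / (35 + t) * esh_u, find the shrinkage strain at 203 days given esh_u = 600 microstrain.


esh(203) = 203 / (35 + 203) * 600
= 203 / 238 * 600
= 511.8 microstrain

511.8


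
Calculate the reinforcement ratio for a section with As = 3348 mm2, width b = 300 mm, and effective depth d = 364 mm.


rho = As / (b * d)
= 3348 / (300 * 364)
= 0.0307

0.0307


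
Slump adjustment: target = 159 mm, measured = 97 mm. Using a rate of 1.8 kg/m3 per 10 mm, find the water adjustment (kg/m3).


Difference = 159 - 97 = 62 mm
Water adjustment = 62 * 1.8 / 10 = 11.2 kg/m3

11.2


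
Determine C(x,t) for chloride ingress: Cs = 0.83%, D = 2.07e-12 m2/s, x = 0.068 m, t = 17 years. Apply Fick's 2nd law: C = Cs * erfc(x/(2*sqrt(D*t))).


t_seconds = 17 * 365.25 * 24 * 3600 = 536479200.0 s
arg = 0.068 / (2 * sqrt(2.07e-12 * 536479200.0))
= 1.0203
erfc(1.0203) = 0.1491
C = 0.83 * 0.1491 = 0.1237%

0.1237


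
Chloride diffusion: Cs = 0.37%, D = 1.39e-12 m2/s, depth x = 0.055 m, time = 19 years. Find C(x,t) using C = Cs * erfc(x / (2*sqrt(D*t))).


t_seconds = 19 * 365.25 * 24 * 3600 = 599594400.0 s
arg = 0.055 / (2 * sqrt(1.39e-12 * 599594400.0))
= 0.9526
erfc(0.9526) = 0.1779
C = 0.37 * 0.1779 = 0.0658%

0.0658


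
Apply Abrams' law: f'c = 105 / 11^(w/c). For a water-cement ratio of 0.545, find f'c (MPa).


f'c = 105 / 11^0.545
= 105 / 3.695
= 28.42 MPa

28.42


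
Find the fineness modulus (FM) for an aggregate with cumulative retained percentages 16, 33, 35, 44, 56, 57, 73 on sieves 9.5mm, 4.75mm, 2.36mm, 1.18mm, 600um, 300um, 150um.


FM = sum(cumulative % retained) / 100
= 314 / 100
= 3.14

3.14


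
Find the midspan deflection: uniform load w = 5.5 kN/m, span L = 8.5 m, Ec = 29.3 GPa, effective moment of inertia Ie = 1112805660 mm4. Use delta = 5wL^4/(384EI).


Convert: L = 8.5 m = 8500 mm, Ec = 29.3 GPa = 29300 MPa
delta = 5 * 5.5 * 8500^4 / (384 * 29300 * 1112805660)
= 11.47 mm

11.47


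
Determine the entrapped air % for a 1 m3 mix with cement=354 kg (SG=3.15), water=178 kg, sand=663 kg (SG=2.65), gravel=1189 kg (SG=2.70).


Vol cement = 354 / (3.15 * 1000) = 0.112381 m3
Vol water = 178 / 1000 = 0.178 m3
Vol sand = 663 / (2.65 * 1000) = 0.250189 m3
Vol gravel = 1189 / (2.70 * 1000) = 0.44037 m3
Total solid + water volume = 0.98094 m3
Air = (1 - 0.98094) * 100 = 1.91%

1.91


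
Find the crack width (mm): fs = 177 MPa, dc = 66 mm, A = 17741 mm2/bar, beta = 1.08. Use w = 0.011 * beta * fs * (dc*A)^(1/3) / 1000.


w = 0.011 * beta * fs * (dc * A)^(1/3) / 1000
= 0.011 * 1.08 * 177 * (66 * 17741)^(1/3) / 1000
= 0.222 mm

0.222


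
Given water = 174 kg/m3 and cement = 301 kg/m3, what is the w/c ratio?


w/c = water / cement
w/c = 174 / 301 = 0.578

0.578


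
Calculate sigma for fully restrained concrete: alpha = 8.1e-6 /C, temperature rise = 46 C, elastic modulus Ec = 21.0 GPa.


sigma = alpha * dT * Ec
= 8.1e-6 * 46 * 21.0 * 1000
= 7.825 MPa

7.825


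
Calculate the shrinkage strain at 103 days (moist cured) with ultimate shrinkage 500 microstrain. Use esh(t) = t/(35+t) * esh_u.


esh(103) = 103 / (35 + 103) * 500
= 103 / 138 * 500
= 373.2 microstrain

373.2


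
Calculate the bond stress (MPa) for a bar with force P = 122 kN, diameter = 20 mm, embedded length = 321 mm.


u = P / (pi * db * ld)
= 122 * 1000 / (pi * 20 * 321)
= 6.049 MPa

6.049


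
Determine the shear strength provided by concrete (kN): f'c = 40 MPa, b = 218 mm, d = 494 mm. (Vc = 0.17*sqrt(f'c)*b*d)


Vc = 0.17 * sqrt(40) * 218 * 494 / 1000
= 115.79 kN

115.79


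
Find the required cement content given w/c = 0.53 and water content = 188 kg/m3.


Cement = water / (w/c)
= 188 / 0.53
= 354.7 kg/m3

354.7


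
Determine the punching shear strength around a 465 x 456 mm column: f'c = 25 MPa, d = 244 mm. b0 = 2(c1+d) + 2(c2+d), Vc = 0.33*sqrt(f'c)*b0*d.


b0 = 2*(465 + 244) + 2*(456 + 244) = 2818 mm
Vc = 0.33 * sqrt(25) * 2818 * 244 / 1000
= 1134.53 kN

1134.53


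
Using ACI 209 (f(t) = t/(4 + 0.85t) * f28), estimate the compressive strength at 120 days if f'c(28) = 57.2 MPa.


f(120) = 120 / (4 + 0.85 * 120) * 57.2
= 120 / 106.0 * 57.2
= 64.75 MPa

64.75


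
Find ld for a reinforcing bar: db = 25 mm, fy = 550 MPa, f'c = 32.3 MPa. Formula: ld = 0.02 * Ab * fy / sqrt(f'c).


Ab = pi * 25^2 / 4 = 490.874 mm2
ld = 0.02 * 490.874 * 550 / sqrt(32.3)
= 950.1 mm

950.1


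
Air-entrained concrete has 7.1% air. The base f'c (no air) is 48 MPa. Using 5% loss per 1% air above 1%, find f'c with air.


Strength loss = (7.1 - 1) * 5 = 30.5%
f'c = 48 * (1 - 30.5/100)
= 33.36 MPa

33.36


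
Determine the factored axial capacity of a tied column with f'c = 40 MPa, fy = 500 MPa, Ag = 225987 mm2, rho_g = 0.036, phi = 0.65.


Ast = rho * Ag = 0.036 * 225987 = 8135.532 mm2
phi*Pn = 0.65 * 0.80 * (0.85 * 40 * (225987 - 8135.532) + 500 * 8135.532) / 1000
= 5966.85 kN

5966.85


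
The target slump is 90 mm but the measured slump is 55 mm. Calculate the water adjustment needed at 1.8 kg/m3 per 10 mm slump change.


Difference = 90 - 55 = 35 mm
Water adjustment = 35 * 1.8 / 10 = 6.3 kg/m3

6.3


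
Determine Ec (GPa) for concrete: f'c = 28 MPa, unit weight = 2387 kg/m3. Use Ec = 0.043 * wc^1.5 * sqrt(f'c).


Ec = 0.043 * 2387^1.5 * sqrt(28) / 1000
= 26.54 GPa

26.54


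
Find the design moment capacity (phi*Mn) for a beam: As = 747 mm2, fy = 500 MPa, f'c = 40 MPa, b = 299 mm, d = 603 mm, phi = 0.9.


a = As * fy / (0.85 * f'c * b)
= 747 * 500 / (0.85 * 40 * 299)
= 36.7401 mm
Mn = As * fy * (d - a/2) / 10^6
= 218.3593 kN-m
phi*Mn = 0.9 * 218.3593 = 196.52 kN-m

196.52


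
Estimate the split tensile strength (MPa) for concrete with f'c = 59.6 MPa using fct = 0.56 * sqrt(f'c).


fct = 0.56 * sqrt(59.6)
= 0.56 * 7.72
= 4.323 MPa

4.323


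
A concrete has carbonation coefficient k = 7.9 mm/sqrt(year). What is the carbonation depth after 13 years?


depth = k * sqrt(t)
= 7.9 * sqrt(13)
= 28.48 mm

28.48


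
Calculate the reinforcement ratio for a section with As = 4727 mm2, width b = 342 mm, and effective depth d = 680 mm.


rho = As / (b * d)
= 4727 / (342 * 680)
= 0.0203

0.0203


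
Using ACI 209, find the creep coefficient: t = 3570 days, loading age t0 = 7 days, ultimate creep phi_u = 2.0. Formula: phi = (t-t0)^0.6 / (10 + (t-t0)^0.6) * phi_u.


dt = 3570 - 7 = 3563
phi = 3563^0.6 / (10 + 3563^0.6) * 2.0
= 1.862

1.862


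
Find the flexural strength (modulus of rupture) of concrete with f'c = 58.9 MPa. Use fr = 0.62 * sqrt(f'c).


fr = 0.62 * sqrt(58.9)
= 4.758 MPa

4.758


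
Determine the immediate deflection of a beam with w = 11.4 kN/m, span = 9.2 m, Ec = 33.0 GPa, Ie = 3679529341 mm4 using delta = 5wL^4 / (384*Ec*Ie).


Convert: L = 9.2 m = 9200 mm, Ec = 33.0 GPa = 33000 MPa
delta = 5 * 11.4 * 9200^4 / (384 * 33000 * 3679529341)
= 8.76 mm

8.76


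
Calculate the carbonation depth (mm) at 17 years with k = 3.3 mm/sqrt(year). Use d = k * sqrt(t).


depth = k * sqrt(t)
= 3.3 * sqrt(17)
= 13.61 mm

13.61


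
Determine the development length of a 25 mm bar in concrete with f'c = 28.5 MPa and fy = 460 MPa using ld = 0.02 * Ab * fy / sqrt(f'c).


Ab = pi * 25^2 / 4 = 490.874 mm2
ld = 0.02 * 490.874 * 460 / sqrt(28.5)
= 845.9 mm

845.9


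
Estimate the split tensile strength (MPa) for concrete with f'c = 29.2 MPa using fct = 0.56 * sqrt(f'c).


fct = 0.56 * sqrt(29.2)
= 0.56 * 5.404
= 3.026 MPa

3.026


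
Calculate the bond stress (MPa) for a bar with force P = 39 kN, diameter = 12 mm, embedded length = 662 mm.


u = P / (pi * db * ld)
= 39 * 1000 / (pi * 12 * 662)
= 1.563 MPa

1.563


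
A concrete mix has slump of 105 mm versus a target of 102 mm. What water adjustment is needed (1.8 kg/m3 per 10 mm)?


Difference = 102 - 105 = -3 mm
Water adjustment = -3 * 1.8 / 10 = -0.5 kg/m3

-0.5


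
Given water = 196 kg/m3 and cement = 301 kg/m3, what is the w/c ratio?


w/c = water / cement
w/c = 196 / 301 = 0.651

0.651


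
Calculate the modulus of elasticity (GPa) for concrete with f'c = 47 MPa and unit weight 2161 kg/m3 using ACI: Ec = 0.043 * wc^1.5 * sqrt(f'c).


Ec = 0.043 * 2161^1.5 * sqrt(47) / 1000
= 29.61 GPa

29.61


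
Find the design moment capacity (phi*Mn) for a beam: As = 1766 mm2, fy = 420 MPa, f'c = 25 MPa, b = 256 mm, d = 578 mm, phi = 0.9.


a = As * fy / (0.85 * f'c * b)
= 1766 * 420 / (0.85 * 25 * 256)
= 136.3456 mm
Mn = As * fy * (d - a/2) / 10^6
= 378.149 kN-m
phi*Mn = 0.9 * 378.149 = 340.33 kN-m

340.33


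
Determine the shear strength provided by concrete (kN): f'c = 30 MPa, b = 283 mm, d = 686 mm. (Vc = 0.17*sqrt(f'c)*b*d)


Vc = 0.17 * sqrt(30) * 283 * 686 / 1000
= 180.77 kN

180.77


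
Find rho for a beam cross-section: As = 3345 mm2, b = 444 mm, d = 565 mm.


rho = As / (b * d)
= 3345 / (444 * 565)
= 0.0133

0.0133


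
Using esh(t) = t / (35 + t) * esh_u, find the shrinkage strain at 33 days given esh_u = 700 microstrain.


esh(33) = 33 / (35 + 33) * 700
= 33 / 68 * 700
= 339.7 microstrain

339.7


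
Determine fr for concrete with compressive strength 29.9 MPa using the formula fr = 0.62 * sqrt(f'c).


fr = 0.62 * sqrt(29.9)
= 3.39 MPa

3.39


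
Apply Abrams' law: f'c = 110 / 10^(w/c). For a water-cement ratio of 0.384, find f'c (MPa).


f'c = 110 / 10^0.384
= 110 / 2.421
= 45.44 MPa

45.44


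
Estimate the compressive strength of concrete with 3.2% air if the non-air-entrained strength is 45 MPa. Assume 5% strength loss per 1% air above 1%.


Strength loss = (3.2 - 1) * 5 = 11.0%
f'c = 45 * (1 - 11.0/100)
= 40.05 MPa

40.05


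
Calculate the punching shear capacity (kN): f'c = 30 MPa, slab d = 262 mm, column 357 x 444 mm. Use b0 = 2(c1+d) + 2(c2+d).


b0 = 2*(357 + 262) + 2*(444 + 262) = 2650 mm
Vc = 0.33 * sqrt(30) * 2650 * 262 / 1000
= 1254.94 kN

1254.94


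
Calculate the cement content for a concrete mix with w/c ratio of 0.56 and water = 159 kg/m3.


Cement = water / (w/c)
= 159 / 0.56
= 283.9 kg/m3

283.9


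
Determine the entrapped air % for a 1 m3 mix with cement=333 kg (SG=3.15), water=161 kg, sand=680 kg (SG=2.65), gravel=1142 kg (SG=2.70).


Vol cement = 333 / (3.15 * 1000) = 0.105714 m3
Vol water = 161 / 1000 = 0.161 m3
Vol sand = 680 / (2.65 * 1000) = 0.256604 m3
Vol gravel = 1142 / (2.70 * 1000) = 0.422963 m3
Total solid + water volume = 0.946281 m3
Air = (1 - 0.946281) * 100 = 5.37%

5.37


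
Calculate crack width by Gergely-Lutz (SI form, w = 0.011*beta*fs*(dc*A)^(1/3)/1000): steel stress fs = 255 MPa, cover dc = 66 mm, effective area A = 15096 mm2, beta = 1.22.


w = 0.011 * beta * fs * (dc * A)^(1/3) / 1000
= 0.011 * 1.22 * 255 * (66 * 15096)^(1/3) / 1000
= 0.342 mm

0.342


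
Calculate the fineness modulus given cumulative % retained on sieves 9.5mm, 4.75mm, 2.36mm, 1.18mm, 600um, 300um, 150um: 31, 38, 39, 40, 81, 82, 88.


FM = sum(cumulative % retained) / 100
= 399 / 100
= 3.99

3.99


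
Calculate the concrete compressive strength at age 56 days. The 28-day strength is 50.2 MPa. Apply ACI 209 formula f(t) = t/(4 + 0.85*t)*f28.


f(56) = 56 / (4 + 0.85 * 56) * 50.2
= 56 / 51.6 * 50.2
= 54.48 MPa

54.48


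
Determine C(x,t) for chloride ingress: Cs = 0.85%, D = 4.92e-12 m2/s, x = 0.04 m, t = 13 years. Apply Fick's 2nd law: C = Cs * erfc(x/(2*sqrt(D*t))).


t_seconds = 13 * 365.25 * 24 * 3600 = 410248800.0 s
arg = 0.04 / (2 * sqrt(4.92e-12 * 410248800.0))
= 0.4452
erfc(0.4452) = 0.529
C = 0.85 * 0.529 = 0.4496%

0.4496


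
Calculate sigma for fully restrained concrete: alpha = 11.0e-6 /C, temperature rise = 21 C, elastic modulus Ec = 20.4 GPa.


sigma = alpha * dT * Ec
= 11.0e-6 * 21 * 20.4 * 1000
= 4.712 MPa

4.712


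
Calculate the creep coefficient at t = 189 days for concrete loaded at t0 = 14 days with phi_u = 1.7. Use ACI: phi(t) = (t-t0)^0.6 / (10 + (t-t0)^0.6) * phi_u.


dt = 189 - 14 = 175
phi = 175^0.6 / (10 + 175^0.6) * 1.7
= 1.172

1.172


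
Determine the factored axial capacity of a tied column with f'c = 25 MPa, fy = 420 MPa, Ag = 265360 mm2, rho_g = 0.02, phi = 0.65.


Ast = rho * Ag = 0.02 * 265360 = 5307.2 mm2
phi*Pn = 0.65 * 0.80 * (0.85 * 25 * (265360 - 5307.2) + 420 * 5307.2) / 1000
= 4032.68 kN

4032.68


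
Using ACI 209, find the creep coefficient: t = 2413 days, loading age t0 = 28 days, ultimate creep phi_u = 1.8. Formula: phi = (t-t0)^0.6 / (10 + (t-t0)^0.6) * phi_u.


dt = 2413 - 28 = 2385
phi = 2385^0.6 / (10 + 2385^0.6) * 1.8
= 1.645

1.645


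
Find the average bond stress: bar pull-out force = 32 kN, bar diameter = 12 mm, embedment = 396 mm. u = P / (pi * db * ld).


u = P / (pi * db * ld)
= 32 * 1000 / (pi * 12 * 396)
= 2.144 MPa

2.144


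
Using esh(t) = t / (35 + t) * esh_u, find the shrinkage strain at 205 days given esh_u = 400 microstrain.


esh(205) = 205 / (35 + 205) * 400
= 205 / 240 * 400
= 341.7 microstrain

341.7


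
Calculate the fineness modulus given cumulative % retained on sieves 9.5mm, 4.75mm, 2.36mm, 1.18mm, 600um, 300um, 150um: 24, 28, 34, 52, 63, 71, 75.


FM = sum(cumulative % retained) / 100
= 347 / 100
= 3.47

3.47


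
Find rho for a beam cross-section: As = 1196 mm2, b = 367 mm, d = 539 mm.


rho = As / (b * d)
= 1196 / (367 * 539)
= 0.006

0.006


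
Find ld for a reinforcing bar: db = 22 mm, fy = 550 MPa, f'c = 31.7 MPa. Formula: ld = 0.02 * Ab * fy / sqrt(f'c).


Ab = pi * 22^2 / 4 = 380.133 mm2
ld = 0.02 * 380.133 * 550 / sqrt(31.7)
= 742.7 mm

742.7


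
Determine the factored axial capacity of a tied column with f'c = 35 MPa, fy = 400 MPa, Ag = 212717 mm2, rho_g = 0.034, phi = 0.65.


Ast = rho * Ag = 0.034 * 212717 = 7232.378 mm2
phi*Pn = 0.65 * 0.80 * (0.85 * 35 * (212717 - 7232.378) + 400 * 7232.378) / 1000
= 4683.18 kN

4683.18


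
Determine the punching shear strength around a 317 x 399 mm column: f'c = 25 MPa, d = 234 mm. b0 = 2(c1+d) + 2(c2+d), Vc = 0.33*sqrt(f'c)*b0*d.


b0 = 2*(317 + 234) + 2*(399 + 234) = 2368 mm
Vc = 0.33 * sqrt(25) * 2368 * 234 / 1000
= 914.28 kN

914.28


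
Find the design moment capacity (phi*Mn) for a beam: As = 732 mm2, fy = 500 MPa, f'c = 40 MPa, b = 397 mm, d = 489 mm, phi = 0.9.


a = As * fy / (0.85 * f'c * b)
= 732 * 500 / (0.85 * 40 * 397)
= 27.1151 mm
Mn = As * fy * (d - a/2) / 10^6
= 174.0119 kN-m
phi*Mn = 0.9 * 174.0119 = 156.61 kN-m

156.61


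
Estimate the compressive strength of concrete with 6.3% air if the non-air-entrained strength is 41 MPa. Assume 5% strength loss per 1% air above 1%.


Strength loss = (6.3 - 1) * 5 = 26.5%
f'c = 41 * (1 - 26.5/100)
= 30.13 MPa

30.13


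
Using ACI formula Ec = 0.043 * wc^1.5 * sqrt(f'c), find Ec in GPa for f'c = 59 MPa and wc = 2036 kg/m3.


Ec = 0.043 * 2036^1.5 * sqrt(59) / 1000
= 30.34 GPa

30.34


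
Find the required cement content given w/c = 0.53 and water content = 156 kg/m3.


Cement = water / (w/c)
= 156 / 0.53
= 294.3 kg/m3

294.3


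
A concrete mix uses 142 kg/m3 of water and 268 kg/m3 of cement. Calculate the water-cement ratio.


w/c = water / cement
w/c = 142 / 268 = 0.53

0.53


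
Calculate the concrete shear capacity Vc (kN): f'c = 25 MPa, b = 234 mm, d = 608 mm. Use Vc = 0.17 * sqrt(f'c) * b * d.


Vc = 0.17 * sqrt(25) * 234 * 608 / 1000
= 120.93 kN

120.93


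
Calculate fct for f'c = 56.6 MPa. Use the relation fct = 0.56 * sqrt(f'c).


fct = 0.56 * sqrt(56.6)
= 0.56 * 7.523
= 4.213 MPa

4.213


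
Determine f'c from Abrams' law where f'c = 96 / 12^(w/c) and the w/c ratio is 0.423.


f'c = 96 / 12^0.423
= 96 / 2.861
= 33.56 MPa

33.56
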